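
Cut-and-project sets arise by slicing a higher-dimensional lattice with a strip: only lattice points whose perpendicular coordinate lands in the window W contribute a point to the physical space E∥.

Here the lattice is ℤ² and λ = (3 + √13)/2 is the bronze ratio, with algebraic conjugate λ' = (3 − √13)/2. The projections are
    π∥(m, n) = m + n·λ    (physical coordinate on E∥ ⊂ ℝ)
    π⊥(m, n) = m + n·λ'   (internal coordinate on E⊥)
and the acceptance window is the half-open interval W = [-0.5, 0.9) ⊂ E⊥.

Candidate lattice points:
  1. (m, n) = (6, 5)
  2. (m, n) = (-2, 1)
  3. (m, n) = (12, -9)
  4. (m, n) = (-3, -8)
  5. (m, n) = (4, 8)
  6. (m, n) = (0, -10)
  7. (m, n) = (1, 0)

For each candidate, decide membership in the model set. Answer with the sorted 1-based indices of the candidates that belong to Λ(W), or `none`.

λ' = (3−√13)/2 ≈ -0.30278.
candidate 1: (m,n)=(6,5) → π∥ = 6+5·λ ≈ 22.51388, π⊥ = 6+5·λ' ≈ 4.48612 ∉ [-0.5, 0.9) ⇒ out
candidate 2: (m,n)=(-2,1) → π∥ = -2+1·λ ≈ 1.30278, π⊥ = -2+1·λ' ≈ -2.30278 ∉ [-0.5, 0.9) ⇒ out
candidate 3: (m,n)=(12,-9) → π∥ = 12-9·λ ≈ -17.72498, π⊥ = 12-9·λ' ≈ 14.72498 ∉ [-0.5, 0.9) ⇒ out
candidate 4: (m,n)=(-3,-8) → π∥ = -3-8·λ ≈ -29.42221, π⊥ = -3-8·λ' ≈ -0.57779 ∉ [-0.5, 0.9) ⇒ out
candidate 5: (m,n)=(4,8) → π∥ = 4+8·λ ≈ 30.42221, π⊥ = 4+8·λ' ≈ 1.57779 ∉ [-0.5, 0.9) ⇒ out
candidate 6: (m,n)=(0,-10) → π∥ = 0-10·λ ≈ -33.02776, π⊥ = 0-10·λ' ≈ 3.02776 ∉ [-0.5, 0.9) ⇒ out
candidate 7: (m,n)=(1,0) → π∥ = 1+0·λ ≈ 1.00000, π⊥ = 1+0·λ' ≈ 1.00000 ∉ [-0.5, 0.9) ⇒ out

none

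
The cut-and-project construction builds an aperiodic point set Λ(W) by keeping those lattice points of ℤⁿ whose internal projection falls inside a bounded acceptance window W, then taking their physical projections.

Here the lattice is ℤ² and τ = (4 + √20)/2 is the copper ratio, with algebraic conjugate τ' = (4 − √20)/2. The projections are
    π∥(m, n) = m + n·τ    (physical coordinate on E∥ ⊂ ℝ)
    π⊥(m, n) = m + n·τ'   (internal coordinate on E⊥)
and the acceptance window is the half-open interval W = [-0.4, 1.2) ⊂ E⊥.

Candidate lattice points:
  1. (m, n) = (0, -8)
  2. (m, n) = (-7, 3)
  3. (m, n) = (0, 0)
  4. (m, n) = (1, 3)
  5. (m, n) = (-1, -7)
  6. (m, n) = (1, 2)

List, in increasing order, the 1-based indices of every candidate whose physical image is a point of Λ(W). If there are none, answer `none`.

Compute τ' = (4−√20)/2 = -0.236068, so π⊥(m,n) = m -0.236068·n.
candidate 1: (m,n)=(0,-8) → π∥ = 0-8·τ ≈ -33.888544, π⊥ = 0-8·τ' ≈ 1.888544 ∉ [-0.4, 1.2) ⇒ out
candidate 2: (m,n)=(-7,3) → π∥ = -7+3·τ ≈ 5.708204, π⊥ = -7+3·τ' ≈ -7.708204 ∉ [-0.4, 1.2) ⇒ out
candidate 3: (m,n)=(0,0) → π∥ = 0+0·τ ≈ 0.000000, π⊥ = 0+0·τ' ≈ 0.000000 ∈ [-0.4, 1.2) ⇒ IN Λ
candidate 4: (m,n)=(1,3) → π∥ = 1+3·τ ≈ 13.708204, π⊥ = 1+3·τ' ≈ 0.291796 ∈ [-0.4, 1.2) ⇒ IN Λ
candidate 5: (m,n)=(-1,-7) → π∥ = -1-7·τ ≈ -30.652476, π⊥ = -1-7·τ' ≈ 0.652476 ∈ [-0.4, 1.2) ⇒ IN Λ
candidate 6: (m,n)=(1,2) → π∥ = 1+2·τ ≈ 9.472136, π⊥ = 1+2·τ' ≈ 0.527864 ∈ [-0.4, 1.2) ⇒ IN Λ

3, 4, 5, 6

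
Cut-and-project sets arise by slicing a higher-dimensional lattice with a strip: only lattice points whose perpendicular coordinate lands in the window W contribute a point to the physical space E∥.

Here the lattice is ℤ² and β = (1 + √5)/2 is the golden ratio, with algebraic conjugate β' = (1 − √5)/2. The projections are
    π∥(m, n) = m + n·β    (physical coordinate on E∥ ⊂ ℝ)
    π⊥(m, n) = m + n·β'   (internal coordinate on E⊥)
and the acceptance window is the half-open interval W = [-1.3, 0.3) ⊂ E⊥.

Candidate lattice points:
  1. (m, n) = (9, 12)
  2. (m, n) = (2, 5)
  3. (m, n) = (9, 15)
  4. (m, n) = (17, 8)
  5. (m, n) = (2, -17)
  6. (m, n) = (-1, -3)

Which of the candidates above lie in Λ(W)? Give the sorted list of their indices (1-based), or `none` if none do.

2, 3

Numerically β ≈ 1.6180 and β' = −1/β ≈ -0.6180.
[1] lift (9,12): star map gives 1.5836; window check -1.3 ≤ 1.5836 < 0.3 is false → out
[2] lift (2,5): star map gives -1.0902; window check -1.3 ≤ -1.0902 < 0.3 is true → IN Λ
[3] lift (9,15): star map gives -0.2705; window check -1.3 ≤ -0.2705 < 0.3 is true → IN Λ
[4] lift (17,8): star map gives 12.0557; window check -1.3 ≤ 12.0557 < 0.3 is false → out
[5] lift (2,-17): star map gives 12.5066; window check -1.3 ≤ 12.5066 < 0.3 is false → out
[6] lift (-1,-3): star map gives 0.8541; window check -1.3 ≤ 0.8541 < 0.3 is false → out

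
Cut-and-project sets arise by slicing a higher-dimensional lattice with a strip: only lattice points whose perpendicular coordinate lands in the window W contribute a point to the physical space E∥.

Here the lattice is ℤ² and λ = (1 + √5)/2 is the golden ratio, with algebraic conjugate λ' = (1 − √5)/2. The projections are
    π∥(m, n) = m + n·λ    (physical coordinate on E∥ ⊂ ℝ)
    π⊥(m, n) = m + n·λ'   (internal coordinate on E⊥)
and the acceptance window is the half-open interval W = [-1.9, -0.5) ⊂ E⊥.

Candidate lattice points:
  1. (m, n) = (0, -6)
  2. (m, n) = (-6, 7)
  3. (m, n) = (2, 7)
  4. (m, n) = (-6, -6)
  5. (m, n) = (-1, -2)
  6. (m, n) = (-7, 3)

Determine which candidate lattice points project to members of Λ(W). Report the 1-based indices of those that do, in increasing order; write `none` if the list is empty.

none

Compute λ' = (1−√5)/2 = -0.618034, so π⊥(m,n) = m -0.618034·n.
#1 (0,-6): internal coord 0 + (-6)·λ' = +3.708204; +3.708204 ∉ [-1.9, -0.5) → out
#2 (-6,7): internal coord -6 + (7)·λ' = -10.326238; -10.326238 ∉ [-1.9, -0.5) → out
#3 (2,7): internal coord 2 + (7)·λ' = -2.326238; -2.326238 ∉ [-1.9, -0.5) → out
#4 (-6,-6): internal coord -6 + (-6)·λ' = -2.291796; -2.291796 ∉ [-1.9, -0.5) → out
#5 (-1,-2): internal coord -1 + (-2)·λ' = +0.236068; +0.236068 ∉ [-1.9, -0.5) → out
#6 (-7,3): internal coord -7 + (3)·λ' = -8.854102; -8.854102 ∉ [-1.9, -0.5) → out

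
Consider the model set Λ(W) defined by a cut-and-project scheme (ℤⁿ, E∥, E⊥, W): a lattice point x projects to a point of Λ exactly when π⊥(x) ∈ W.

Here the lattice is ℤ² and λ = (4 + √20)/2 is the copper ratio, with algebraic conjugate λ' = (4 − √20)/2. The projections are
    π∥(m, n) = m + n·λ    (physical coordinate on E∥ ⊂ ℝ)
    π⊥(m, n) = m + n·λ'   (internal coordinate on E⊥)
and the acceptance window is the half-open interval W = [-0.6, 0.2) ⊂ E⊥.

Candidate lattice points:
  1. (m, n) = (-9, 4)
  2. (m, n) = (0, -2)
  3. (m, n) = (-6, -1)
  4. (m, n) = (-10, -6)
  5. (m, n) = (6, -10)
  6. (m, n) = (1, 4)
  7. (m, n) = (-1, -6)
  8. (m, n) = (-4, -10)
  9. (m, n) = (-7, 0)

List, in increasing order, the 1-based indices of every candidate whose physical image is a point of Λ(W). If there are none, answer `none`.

Numerically λ ≈ 4.2361 and λ' = −1/λ ≈ -0.2361.
[1] lift (-9,4): star map gives -9.9443; window check -0.6 ≤ -9.9443 < 0.2 is false → out
[2] lift (0,-2): star map gives 0.4721; window check -0.6 ≤ 0.4721 < 0.2 is false → out
[3] lift (-6,-1): star map gives -5.7639; window check -0.6 ≤ -5.7639 < 0.2 is false → out
[4] lift (-10,-6): star map gives -8.5836; window check -0.6 ≤ -8.5836 < 0.2 is false → out
[5] lift (6,-10): star map gives 8.3607; window check -0.6 ≤ 8.3607 < 0.2 is false → out
[6] lift (1,4): star map gives 0.0557; window check -0.6 ≤ 0.0557 < 0.2 is true → IN Λ
[7] lift (-1,-6): star map gives 0.4164; window check -0.6 ≤ 0.4164 < 0.2 is false → out
[8] lift (-4,-10): star map gives -1.6393; window check -0.6 ≤ -1.6393 < 0.2 is false → out
[9] lift (-7,0): star map gives -7.0000; window check -0.6 ≤ -7.0000 < 0.2 is false → out

6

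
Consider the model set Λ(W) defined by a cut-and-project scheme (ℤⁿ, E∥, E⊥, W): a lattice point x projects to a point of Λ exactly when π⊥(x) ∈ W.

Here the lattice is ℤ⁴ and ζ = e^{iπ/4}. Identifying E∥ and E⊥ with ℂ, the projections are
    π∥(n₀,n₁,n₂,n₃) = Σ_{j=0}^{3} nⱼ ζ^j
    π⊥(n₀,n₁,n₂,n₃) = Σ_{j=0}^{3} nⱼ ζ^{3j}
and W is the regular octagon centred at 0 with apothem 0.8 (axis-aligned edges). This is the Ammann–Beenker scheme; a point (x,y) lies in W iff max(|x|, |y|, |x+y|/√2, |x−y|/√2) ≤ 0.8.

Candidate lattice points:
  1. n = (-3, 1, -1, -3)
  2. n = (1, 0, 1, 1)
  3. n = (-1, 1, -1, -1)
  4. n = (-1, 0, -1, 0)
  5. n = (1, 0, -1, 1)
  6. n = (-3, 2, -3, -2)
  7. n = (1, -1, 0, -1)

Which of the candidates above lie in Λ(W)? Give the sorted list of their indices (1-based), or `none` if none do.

none

Internal map: ζ^{3j} for j=0..3 gives (1,0), (−√2/2,√2/2), (0,−1), (√2/2,√2/2).
#1 (-3, 1, -1, -3): internal (-5.828427, -0.414214); octagon support 5.828427 vs apothem 0.8 → ∉ W
#2 (1, 0, 1, 1): internal (1.707107, -0.292893); octagon support 1.707107 vs apothem 0.8 → ∉ W
#3 (-1, 1, -1, -1): internal (-2.414214, 1.000000); octagon support 2.414214 vs apothem 0.8 → ∉ W
#4 (-1, 0, -1, 0): internal (-1.000000, 1.000000); octagon support 1.414214 vs apothem 0.8 → ∉ W
#5 (1, 0, -1, 1): internal (1.707107, 1.707107); octagon support 2.414214 vs apothem 0.8 → ∉ W
#6 (-3, 2, -3, -2): internal (-5.828427, 3.000000); octagon support 6.242641 vs apothem 0.8 → ∉ W
#7 (1, -1, 0, -1): internal (1.000000, -1.414214); octagon support 1.707107 vs apothem 0.8 → ∉ W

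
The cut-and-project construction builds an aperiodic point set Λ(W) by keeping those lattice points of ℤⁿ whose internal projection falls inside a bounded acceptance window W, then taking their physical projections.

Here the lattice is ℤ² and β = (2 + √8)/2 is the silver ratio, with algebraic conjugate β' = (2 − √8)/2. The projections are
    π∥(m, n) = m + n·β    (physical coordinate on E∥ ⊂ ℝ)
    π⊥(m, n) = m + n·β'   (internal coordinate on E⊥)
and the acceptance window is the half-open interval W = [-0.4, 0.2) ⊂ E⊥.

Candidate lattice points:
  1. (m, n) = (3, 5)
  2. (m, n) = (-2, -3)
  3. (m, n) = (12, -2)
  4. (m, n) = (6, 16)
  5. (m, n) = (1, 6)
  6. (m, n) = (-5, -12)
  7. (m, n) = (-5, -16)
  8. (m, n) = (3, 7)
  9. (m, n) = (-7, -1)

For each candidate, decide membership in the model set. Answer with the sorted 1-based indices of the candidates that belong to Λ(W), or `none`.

β' = (2−√8)/2 ≈ -0.41421.
#1 (3,5): internal coord 3 + (5)·β' = +0.92893; +0.92893 ∉ [-0.4, 0.2) → out
#2 (-2,-3): internal coord -2 + (-3)·β' = -0.75736; -0.75736 ∉ [-0.4, 0.2) → out
#3 (12,-2): internal coord 12 + (-2)·β' = +12.82843; +12.82843 ∉ [-0.4, 0.2) → out
#4 (6,16): internal coord 6 + (16)·β' = -0.62742; -0.62742 ∉ [-0.4, 0.2) → out
#5 (1,6): internal coord 1 + (6)·β' = -1.48528; -1.48528 ∉ [-0.4, 0.2) → out
#6 (-5,-12): internal coord -5 + (-12)·β' = -0.02944; -0.02944 ∈ [-0.4, 0.2) → IN Λ
#7 (-5,-16): internal coord -5 + (-16)·β' = +1.62742; +1.62742 ∉ [-0.4, 0.2) → out
#8 (3,7): internal coord 3 + (7)·β' = +0.10051; +0.10051 ∈ [-0.4, 0.2) → IN Λ
#9 (-7,-1): internal coord -7 + (-1)·β' = -6.58579; -6.58579 ∉ [-0.4, 0.2) → out

6, 8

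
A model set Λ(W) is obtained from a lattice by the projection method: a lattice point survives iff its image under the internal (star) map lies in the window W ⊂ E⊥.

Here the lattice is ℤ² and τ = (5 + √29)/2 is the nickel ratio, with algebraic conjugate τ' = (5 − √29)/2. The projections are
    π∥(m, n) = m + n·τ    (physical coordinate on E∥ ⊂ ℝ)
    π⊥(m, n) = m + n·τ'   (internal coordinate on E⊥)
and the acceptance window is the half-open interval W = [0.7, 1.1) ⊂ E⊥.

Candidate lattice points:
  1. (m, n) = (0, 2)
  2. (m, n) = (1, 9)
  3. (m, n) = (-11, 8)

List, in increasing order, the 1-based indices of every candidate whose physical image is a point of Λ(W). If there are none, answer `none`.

Compute τ' = (5−√29)/2 = -0.19258, so π⊥(m,n) = m -0.19258·n.
[1] lift (0,2): star map gives -0.38516; window check 0.7 ≤ -0.38516 < 1.1 is false → out
[2] lift (1,9): star map gives -0.73324; window check 0.7 ≤ -0.73324 < 1.1 is false → out
[3] lift (-11,8): star map gives -12.54066; window check 0.7 ≤ -12.54066 < 1.1 is false → out

none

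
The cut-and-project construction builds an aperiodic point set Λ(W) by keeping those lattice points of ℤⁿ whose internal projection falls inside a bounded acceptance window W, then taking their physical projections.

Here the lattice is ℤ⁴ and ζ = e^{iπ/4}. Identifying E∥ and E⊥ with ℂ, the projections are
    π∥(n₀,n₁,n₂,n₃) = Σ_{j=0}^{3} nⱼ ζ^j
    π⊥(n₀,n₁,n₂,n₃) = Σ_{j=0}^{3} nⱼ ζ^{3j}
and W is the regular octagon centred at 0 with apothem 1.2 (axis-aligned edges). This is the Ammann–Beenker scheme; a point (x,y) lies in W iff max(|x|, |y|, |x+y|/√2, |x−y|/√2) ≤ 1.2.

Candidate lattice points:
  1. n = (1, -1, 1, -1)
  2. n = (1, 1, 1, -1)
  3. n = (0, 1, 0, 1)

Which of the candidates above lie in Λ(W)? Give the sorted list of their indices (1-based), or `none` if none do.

Internal map: ζ^{3j} for j=0..3 gives (1,0), (−√2/2,√2/2), (0,−1), (√2/2,√2/2).
#1 (1, -1, 1, -1): internal (1.0000, -2.4142); octagon support 2.4142 vs apothem 1.2 → ∉ W
#2 (1, 1, 1, -1): internal (-0.4142, -1.0000); octagon support 1.0000 vs apothem 1.2 → ∈ W
#3 (0, 1, 0, 1): internal (0.0000, 1.4142); octagon support 1.4142 vs apothem 1.2 → ∉ W

2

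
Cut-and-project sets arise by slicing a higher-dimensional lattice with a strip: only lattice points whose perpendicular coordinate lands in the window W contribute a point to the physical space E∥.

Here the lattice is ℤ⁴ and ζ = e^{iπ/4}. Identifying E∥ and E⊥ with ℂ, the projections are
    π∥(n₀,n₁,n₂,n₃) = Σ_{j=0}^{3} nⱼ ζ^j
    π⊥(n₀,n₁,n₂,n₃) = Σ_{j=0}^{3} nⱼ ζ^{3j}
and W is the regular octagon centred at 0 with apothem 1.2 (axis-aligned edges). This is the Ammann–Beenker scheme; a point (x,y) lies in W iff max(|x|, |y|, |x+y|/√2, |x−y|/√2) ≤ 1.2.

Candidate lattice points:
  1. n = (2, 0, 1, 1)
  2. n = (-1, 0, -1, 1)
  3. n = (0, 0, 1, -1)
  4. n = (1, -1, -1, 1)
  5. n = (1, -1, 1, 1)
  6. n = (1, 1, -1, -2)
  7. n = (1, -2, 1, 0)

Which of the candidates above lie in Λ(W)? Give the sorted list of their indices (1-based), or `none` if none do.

6

With ζ = e^{iπ/4} the internal vectors are ζ^0,ζ^3,ζ^6,ζ^9.
#1 (2, 0, 1, 1): internal (2.70711, -0.29289); octagon support 2.70711 vs apothem 1.2 → ∉ W
#2 (-1, 0, -1, 1): internal (-0.29289, 1.70711); octagon support 1.70711 vs apothem 1.2 → ∉ W
#3 (0, 0, 1, -1): internal (-0.70711, -1.70711); octagon support 1.70711 vs apothem 1.2 → ∉ W
#4 (1, -1, -1, 1): internal (2.41421, 1.00000); octagon support 2.41421 vs apothem 1.2 → ∉ W
#5 (1, -1, 1, 1): internal (2.41421, -1.00000); octagon support 2.41421 vs apothem 1.2 → ∉ W
#6 (1, 1, -1, -2): internal (-1.12132, 0.29289); octagon support 1.12132 vs apothem 1.2 → ∈ W
#7 (1, -2, 1, 0): internal (2.41421, -2.41421); octagon support 3.41421 vs apothem 1.2 → ∉ W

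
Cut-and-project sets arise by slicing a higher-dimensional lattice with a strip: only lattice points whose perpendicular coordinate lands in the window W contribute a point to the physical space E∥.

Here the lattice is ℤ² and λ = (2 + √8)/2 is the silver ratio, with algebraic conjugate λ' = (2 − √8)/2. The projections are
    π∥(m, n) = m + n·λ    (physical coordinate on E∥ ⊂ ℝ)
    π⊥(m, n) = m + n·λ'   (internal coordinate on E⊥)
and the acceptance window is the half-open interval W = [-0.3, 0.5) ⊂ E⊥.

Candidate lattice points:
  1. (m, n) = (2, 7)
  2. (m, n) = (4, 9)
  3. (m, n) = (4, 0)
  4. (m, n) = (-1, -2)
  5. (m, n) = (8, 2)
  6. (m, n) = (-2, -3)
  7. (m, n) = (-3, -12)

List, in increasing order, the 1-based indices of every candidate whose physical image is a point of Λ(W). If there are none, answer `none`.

2, 4

λ' = (2−√8)/2 ≈ -0.414214.
[1] lift (2,7): star map gives -0.899495; window check -0.3 ≤ -0.899495 < 0.5 is false → out
[2] lift (4,9): star map gives 0.272078; window check -0.3 ≤ 0.272078 < 0.5 is true → IN Λ
[3] lift (4,0): star map gives 4.000000; window check -0.3 ≤ 4.000000 < 0.5 is false → out
[4] lift (-1,-2): star map gives -0.171573; window check -0.3 ≤ -0.171573 < 0.5 is true → IN Λ
[5] lift (8,2): star map gives 7.171573; window check -0.3 ≤ 7.171573 < 0.5 is false → out
[6] lift (-2,-3): star map gives -0.757359; window check -0.3 ≤ -0.757359 < 0.5 is false → out
[7] lift (-3,-12): star map gives 1.970563; window check -0.3 ≤ 1.970563 < 0.5 is false → out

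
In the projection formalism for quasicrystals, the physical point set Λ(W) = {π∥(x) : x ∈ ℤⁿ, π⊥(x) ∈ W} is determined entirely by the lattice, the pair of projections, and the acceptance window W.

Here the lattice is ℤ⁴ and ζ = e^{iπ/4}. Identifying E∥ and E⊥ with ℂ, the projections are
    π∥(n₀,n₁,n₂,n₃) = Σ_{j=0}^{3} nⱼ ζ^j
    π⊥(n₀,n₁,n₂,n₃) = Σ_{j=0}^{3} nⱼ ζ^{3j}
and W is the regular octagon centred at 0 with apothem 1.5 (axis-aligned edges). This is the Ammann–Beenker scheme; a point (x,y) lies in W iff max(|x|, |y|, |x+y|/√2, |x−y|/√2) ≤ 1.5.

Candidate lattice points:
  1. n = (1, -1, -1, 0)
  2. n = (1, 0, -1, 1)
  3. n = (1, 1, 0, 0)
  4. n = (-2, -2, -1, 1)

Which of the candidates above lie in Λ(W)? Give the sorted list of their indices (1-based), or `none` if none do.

3, 4

Internal map: ζ^{3j} for j=0..3 gives (1,0), (−√2/2,√2/2), (0,−1), (√2/2,√2/2).
#1 (1, -1, -1, 0): internal (1.70711, 0.29289); octagon support 1.70711 vs apothem 1.5 → ∉ W
#2 (1, 0, -1, 1): internal (1.70711, 1.70711); octagon support 2.41421 vs apothem 1.5 → ∉ W
#3 (1, 1, 0, 0): internal (0.29289, 0.70711); octagon support 0.70711 vs apothem 1.5 → ∈ W
#4 (-2, -2, -1, 1): internal (0.12132, 0.29289); octagon support 0.29289 vs apothem 1.5 → ∈ W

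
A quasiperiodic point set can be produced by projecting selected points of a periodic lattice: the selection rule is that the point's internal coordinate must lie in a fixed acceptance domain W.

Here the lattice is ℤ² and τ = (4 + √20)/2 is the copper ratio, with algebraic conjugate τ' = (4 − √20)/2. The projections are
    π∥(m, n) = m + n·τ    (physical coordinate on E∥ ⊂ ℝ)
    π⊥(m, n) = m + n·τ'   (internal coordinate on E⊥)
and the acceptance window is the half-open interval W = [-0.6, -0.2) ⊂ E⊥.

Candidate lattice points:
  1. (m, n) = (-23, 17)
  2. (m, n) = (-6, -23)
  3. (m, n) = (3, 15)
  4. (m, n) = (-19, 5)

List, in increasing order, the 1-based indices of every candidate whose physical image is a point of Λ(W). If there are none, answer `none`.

2, 3

Numerically τ ≈ 4.23607 and τ' = −1/τ ≈ -0.23607.
[1] lift (-23,17): star map gives -27.01316; window check -0.6 ≤ -27.01316 < -0.2 is false → out
[2] lift (-6,-23): star map gives -0.57044; window check -0.6 ≤ -0.57044 < -0.2 is true → IN Λ
[3] lift (3,15): star map gives -0.54102; window check -0.6 ≤ -0.54102 < -0.2 is true → IN Λ
[4] lift (-19,5): star map gives -20.18034; window check -0.6 ≤ -20.18034 < -0.2 is false → out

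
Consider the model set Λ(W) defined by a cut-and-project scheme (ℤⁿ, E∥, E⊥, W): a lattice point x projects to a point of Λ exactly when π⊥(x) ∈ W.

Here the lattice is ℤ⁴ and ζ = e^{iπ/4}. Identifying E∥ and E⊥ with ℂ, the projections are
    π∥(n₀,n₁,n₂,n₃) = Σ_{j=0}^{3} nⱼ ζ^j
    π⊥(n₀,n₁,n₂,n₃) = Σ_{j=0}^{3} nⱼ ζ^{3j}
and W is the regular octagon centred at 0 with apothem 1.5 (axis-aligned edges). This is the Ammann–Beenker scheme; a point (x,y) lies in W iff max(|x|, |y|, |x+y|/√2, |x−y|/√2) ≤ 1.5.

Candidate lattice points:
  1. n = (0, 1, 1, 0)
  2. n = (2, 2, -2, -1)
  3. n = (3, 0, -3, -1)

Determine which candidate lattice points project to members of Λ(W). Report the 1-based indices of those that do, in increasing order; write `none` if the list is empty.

1

π⊥(n) = n₀ + n₁ζ³ + n₂ζ⁶ + n₃ζ⁹ where ζ = e^{iπ/4}.
candidate 1: n = (0, 1, 1, 0) → π⊥ ≈ (-0.707107, -0.292893); max(|x|,|y|,|x±y|/√2) = 0.707107 ≤ 1.5 ⇒ ∈ W
candidate 2: n = (2, 2, -2, -1) → π⊥ ≈ (-0.121320, +2.707107); max(|x|,|y|,|x±y|/√2) = 2.707107 > 1.5 ⇒ ∉ W
candidate 3: n = (3, 0, -3, -1) → π⊥ ≈ (+2.292893, +2.292893); max(|x|,|y|,|x±y|/√2) = 3.242641 > 1.5 ⇒ ∉ W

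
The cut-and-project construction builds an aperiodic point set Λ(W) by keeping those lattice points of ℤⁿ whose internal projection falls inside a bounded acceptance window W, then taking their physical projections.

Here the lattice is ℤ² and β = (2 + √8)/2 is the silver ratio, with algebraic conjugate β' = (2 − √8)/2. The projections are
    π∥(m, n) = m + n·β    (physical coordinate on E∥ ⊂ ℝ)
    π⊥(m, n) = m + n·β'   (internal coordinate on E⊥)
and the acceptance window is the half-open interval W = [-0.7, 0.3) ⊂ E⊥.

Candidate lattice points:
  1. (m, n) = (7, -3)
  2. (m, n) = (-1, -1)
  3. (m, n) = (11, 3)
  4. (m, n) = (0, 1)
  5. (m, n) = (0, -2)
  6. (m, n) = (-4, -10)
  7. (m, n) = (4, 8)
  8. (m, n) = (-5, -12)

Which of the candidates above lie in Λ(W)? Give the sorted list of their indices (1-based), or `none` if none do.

2, 4, 6, 8

Numerically β ≈ 2.41421 and β' = −1/β ≈ -0.41421.
candidate 1: (m,n)=(7,-3) → π∥ = 7-3·β ≈ -0.24264, π⊥ = 7-3·β' ≈ 8.24264 ∉ [-0.7, 0.3) ⇒ out
candidate 2: (m,n)=(-1,-1) → π∥ = -1-1·β ≈ -3.41421, π⊥ = -1-1·β' ≈ -0.58579 ∈ [-0.7, 0.3) ⇒ IN Λ
candidate 3: (m,n)=(11,3) → π∥ = 11+3·β ≈ 18.24264, π⊥ = 11+3·β' ≈ 9.75736 ∉ [-0.7, 0.3) ⇒ out
candidate 4: (m,n)=(0,1) → π∥ = 0+1·β ≈ 2.41421, π⊥ = 0+1·β' ≈ -0.41421 ∈ [-0.7, 0.3) ⇒ IN Λ
candidate 5: (m,n)=(0,-2) → π∥ = 0-2·β ≈ -4.82843, π⊥ = 0-2·β' ≈ 0.82843 ∉ [-0.7, 0.3) ⇒ out
candidate 6: (m,n)=(-4,-10) → π∥ = -4-10·β ≈ -28.14214, π⊥ = -4-10·β' ≈ 0.14214 ∈ [-0.7, 0.3) ⇒ IN Λ
candidate 7: (m,n)=(4,8) → π∥ = 4+8·β ≈ 23.31371, π⊥ = 4+8·β' ≈ 0.68629 ∉ [-0.7, 0.3) ⇒ out
candidate 8: (m,n)=(-5,-12) → π∥ = -5-12·β ≈ -33.97056, π⊥ = -5-12·β' ≈ -0.02944 ∈ [-0.7, 0.3) ⇒ IN Λ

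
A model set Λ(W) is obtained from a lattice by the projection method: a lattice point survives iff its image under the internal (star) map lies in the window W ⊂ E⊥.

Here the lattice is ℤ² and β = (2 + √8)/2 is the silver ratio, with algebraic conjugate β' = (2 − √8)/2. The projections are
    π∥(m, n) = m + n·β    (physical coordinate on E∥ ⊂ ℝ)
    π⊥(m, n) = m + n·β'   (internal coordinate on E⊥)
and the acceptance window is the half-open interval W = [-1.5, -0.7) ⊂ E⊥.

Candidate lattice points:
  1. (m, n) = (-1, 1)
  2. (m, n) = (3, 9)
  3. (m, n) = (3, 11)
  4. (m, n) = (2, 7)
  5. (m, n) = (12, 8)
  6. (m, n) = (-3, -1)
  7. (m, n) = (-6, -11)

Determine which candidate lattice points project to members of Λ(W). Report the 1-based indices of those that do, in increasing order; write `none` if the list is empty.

β' = (2−√8)/2 ≈ -0.4142.
[1] lift (-1,1): star map gives -1.4142; window check -1.5 ≤ -1.4142 < -0.7 is true → IN Λ
[2] lift (3,9): star map gives -0.7279; window check -1.5 ≤ -0.7279 < -0.7 is true → IN Λ
[3] lift (3,11): star map gives -1.5563; window check -1.5 ≤ -1.5563 < -0.7 is false → out
[4] lift (2,7): star map gives -0.8995; window check -1.5 ≤ -0.8995 < -0.7 is true → IN Λ
[5] lift (12,8): star map gives 8.6863; window check -1.5 ≤ 8.6863 < -0.7 is false → out
[6] lift (-3,-1): star map gives -2.5858; window check -1.5 ≤ -2.5858 < -0.7 is false → out
[7] lift (-6,-11): star map gives -1.4437; window check -1.5 ≤ -1.4437 < -0.7 is true → IN Λ

1, 2, 4, 7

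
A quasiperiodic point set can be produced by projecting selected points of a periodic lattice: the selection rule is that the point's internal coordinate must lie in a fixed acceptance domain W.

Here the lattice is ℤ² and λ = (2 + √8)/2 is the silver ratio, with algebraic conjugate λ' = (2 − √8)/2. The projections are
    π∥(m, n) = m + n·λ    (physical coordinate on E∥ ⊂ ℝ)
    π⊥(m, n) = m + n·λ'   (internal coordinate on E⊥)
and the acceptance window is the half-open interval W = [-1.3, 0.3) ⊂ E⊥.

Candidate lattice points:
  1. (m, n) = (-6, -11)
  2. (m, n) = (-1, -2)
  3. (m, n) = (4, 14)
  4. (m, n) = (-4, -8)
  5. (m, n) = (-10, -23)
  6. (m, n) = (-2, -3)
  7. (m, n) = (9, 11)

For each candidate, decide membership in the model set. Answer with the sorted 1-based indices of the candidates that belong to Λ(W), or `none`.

2, 4, 5, 6

λ' = (2−√8)/2 ≈ -0.4142.
candidate 1: (m,n)=(-6,-11) → π∥ = -6-11·λ ≈ -32.5563, π⊥ = -6-11·λ' ≈ -1.4437 ∉ [-1.3, 0.3) ⇒ out
candidate 2: (m,n)=(-1,-2) → π∥ = -1-2·λ ≈ -5.8284, π⊥ = -1-2·λ' ≈ -0.1716 ∈ [-1.3, 0.3) ⇒ IN Λ
candidate 3: (m,n)=(4,14) → π∥ = 4+14·λ ≈ 37.7990, π⊥ = 4+14·λ' ≈ -1.7990 ∉ [-1.3, 0.3) ⇒ out
candidate 4: (m,n)=(-4,-8) → π∥ = -4-8·λ ≈ -23.3137, π⊥ = -4-8·λ' ≈ -0.6863 ∈ [-1.3, 0.3) ⇒ IN Λ
candidate 5: (m,n)=(-10,-23) → π∥ = -10-23·λ ≈ -65.5269, π⊥ = -10-23·λ' ≈ -0.4731 ∈ [-1.3, 0.3) ⇒ IN Λ
candidate 6: (m,n)=(-2,-3) → π∥ = -2-3·λ ≈ -9.2426, π⊥ = -2-3·λ' ≈ -0.7574 ∈ [-1.3, 0.3) ⇒ IN Λ
candidate 7: (m,n)=(9,11) → π∥ = 9+11·λ ≈ 35.5563, π⊥ = 9+11·λ' ≈ 4.4437 ∉ [-1.3, 0.3) ⇒ out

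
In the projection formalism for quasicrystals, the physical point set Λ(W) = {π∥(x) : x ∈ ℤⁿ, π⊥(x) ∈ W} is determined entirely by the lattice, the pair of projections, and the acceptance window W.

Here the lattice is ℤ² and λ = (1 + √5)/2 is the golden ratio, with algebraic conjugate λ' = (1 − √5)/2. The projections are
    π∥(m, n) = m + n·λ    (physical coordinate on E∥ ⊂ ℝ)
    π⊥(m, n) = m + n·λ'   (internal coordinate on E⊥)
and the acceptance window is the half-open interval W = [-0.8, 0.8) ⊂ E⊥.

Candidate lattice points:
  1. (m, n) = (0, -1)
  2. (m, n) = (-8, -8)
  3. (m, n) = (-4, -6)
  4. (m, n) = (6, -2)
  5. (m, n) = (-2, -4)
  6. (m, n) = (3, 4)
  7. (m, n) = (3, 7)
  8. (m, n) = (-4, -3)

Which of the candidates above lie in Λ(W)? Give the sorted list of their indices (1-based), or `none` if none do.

1, 3, 5, 6

λ' = (1−√5)/2 ≈ -0.618034.
candidate 1: (m,n)=(0,-1) → π∥ = 0-1·λ ≈ -1.618034, π⊥ = 0-1·λ' ≈ 0.618034 ∈ [-0.8, 0.8) ⇒ IN Λ
candidate 2: (m,n)=(-8,-8) → π∥ = -8-8·λ ≈ -20.944272, π⊥ = -8-8·λ' ≈ -3.055728 ∉ [-0.8, 0.8) ⇒ out
candidate 3: (m,n)=(-4,-6) → π∥ = -4-6·λ ≈ -13.708204, π⊥ = -4-6·λ' ≈ -0.291796 ∈ [-0.8, 0.8) ⇒ IN Λ
candidate 4: (m,n)=(6,-2) → π∥ = 6-2·λ ≈ 2.763932, π⊥ = 6-2·λ' ≈ 7.236068 ∉ [-0.8, 0.8) ⇒ out
candidate 5: (m,n)=(-2,-4) → π∥ = -2-4·λ ≈ -8.472136, π⊥ = -2-4·λ' ≈ 0.472136 ∈ [-0.8, 0.8) ⇒ IN Λ
candidate 6: (m,n)=(3,4) → π∥ = 3+4·λ ≈ 9.472136, π⊥ = 3+4·λ' ≈ 0.527864 ∈ [-0.8, 0.8) ⇒ IN Λ
candidate 7: (m,n)=(3,7) → π∥ = 3+7·λ ≈ 14.326238, π⊥ = 3+7·λ' ≈ -1.326238 ∉ [-0.8, 0.8) ⇒ out
candidate 8: (m,n)=(-4,-3) → π∥ = -4-3·λ ≈ -8.854102, π⊥ = -4-3·λ' ≈ -2.145898 ∉ [-0.8, 0.8) ⇒ out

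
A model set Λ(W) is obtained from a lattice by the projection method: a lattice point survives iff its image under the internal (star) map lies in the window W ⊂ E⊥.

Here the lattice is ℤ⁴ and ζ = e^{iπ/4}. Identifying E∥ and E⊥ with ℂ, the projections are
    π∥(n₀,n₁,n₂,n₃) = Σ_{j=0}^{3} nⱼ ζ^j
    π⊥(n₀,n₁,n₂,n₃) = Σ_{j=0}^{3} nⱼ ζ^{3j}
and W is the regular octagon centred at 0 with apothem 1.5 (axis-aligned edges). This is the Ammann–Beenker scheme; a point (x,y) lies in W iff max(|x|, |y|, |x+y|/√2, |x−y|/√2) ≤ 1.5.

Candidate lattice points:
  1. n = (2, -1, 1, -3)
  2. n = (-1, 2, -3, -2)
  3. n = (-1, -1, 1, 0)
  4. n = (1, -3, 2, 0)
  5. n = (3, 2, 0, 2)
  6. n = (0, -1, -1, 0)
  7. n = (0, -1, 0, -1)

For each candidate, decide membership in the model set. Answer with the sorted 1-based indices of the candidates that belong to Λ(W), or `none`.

6, 7

π⊥(n) = n₀ + n₁ζ³ + n₂ζ⁶ + n₃ζ⁹ where ζ = e^{iπ/4}.
candidate 1: n = (2, -1, 1, -3) → π⊥ ≈ (+0.5858, -3.8284); max(|x|,|y|,|x±y|/√2) = 3.8284 > 1.5 ⇒ ∉ W
candidate 2: n = (-1, 2, -3, -2) → π⊥ ≈ (-3.8284, +3.0000); max(|x|,|y|,|x±y|/√2) = 4.8284 > 1.5 ⇒ ∉ W
candidate 3: n = (-1, -1, 1, 0) → π⊥ ≈ (-0.2929, -1.7071); max(|x|,|y|,|x±y|/√2) = 1.7071 > 1.5 ⇒ ∉ W
candidate 4: n = (1, -3, 2, 0) → π⊥ ≈ (+3.1213, -4.1213); max(|x|,|y|,|x±y|/√2) = 5.1213 > 1.5 ⇒ ∉ W
candidate 5: n = (3, 2, 0, 2) → π⊥ ≈ (+3.0000, +2.8284); max(|x|,|y|,|x±y|/√2) = 4.1213 > 1.5 ⇒ ∉ W
candidate 6: n = (0, -1, -1, 0) → π⊥ ≈ (+0.7071, +0.2929); max(|x|,|y|,|x±y|/√2) = 0.7071 ≤ 1.5 ⇒ ∈ W
candidate 7: n = (0, -1, 0, -1) → π⊥ ≈ (+0.0000, -1.4142); max(|x|,|y|,|x±y|/√2) = 1.4142 ≤ 1.5 ⇒ ∈ W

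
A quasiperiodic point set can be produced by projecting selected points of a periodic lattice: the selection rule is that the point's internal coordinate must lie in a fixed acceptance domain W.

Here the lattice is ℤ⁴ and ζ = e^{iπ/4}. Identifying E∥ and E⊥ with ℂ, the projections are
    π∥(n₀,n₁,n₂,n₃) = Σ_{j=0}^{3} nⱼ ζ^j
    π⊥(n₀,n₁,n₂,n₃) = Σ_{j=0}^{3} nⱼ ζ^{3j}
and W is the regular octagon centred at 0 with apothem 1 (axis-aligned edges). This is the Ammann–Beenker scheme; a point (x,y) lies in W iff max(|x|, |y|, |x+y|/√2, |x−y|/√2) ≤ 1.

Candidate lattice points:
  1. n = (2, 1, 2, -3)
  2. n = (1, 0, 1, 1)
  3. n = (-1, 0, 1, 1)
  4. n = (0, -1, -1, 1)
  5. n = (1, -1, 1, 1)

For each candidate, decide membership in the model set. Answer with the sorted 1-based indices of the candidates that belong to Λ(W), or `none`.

3

π⊥(n) = n₀ + n₁ζ³ + n₂ζ⁶ + n₃ζ⁹ where ζ = e^{iπ/4}.
candidate 1: n = (2, 1, 2, -3) → π⊥ ≈ (-0.82843, -3.41421); max(|x|,|y|,|x±y|/√2) = 3.41421 > 1 ⇒ ∉ W
candidate 2: n = (1, 0, 1, 1) → π⊥ ≈ (+1.70711, -0.29289); max(|x|,|y|,|x±y|/√2) = 1.70711 > 1 ⇒ ∉ W
candidate 3: n = (-1, 0, 1, 1) → π⊥ ≈ (-0.29289, -0.29289); max(|x|,|y|,|x±y|/√2) = 0.41421 ≤ 1 ⇒ ∈ W
candidate 4: n = (0, -1, -1, 1) → π⊥ ≈ (+1.41421, +1.00000); max(|x|,|y|,|x±y|/√2) = 1.70711 > 1 ⇒ ∉ W
candidate 5: n = (1, -1, 1, 1) → π⊥ ≈ (+2.41421, -1.00000); max(|x|,|y|,|x±y|/√2) = 2.41421 > 1 ⇒ ∉ W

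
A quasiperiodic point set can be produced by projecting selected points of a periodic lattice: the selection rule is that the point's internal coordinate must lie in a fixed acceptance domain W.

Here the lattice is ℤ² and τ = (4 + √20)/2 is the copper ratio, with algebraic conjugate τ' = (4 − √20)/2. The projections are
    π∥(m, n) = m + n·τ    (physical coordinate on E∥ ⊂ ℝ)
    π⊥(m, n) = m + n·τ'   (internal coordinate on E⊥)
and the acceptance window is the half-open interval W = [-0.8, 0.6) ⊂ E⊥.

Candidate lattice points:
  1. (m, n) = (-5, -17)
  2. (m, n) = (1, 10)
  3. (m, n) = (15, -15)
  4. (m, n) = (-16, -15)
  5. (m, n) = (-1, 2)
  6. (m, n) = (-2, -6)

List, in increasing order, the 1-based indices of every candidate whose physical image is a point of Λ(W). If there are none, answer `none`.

6

Numerically τ ≈ 4.2361 and τ' = −1/τ ≈ -0.2361.
[1] lift (-5,-17): star map gives -0.9868; window check -0.8 ≤ -0.9868 < 0.6 is false → out
[2] lift (1,10): star map gives -1.3607; window check -0.8 ≤ -1.3607 < 0.6 is false → out
[3] lift (15,-15): star map gives 18.5410; window check -0.8 ≤ 18.5410 < 0.6 is false → out
[4] lift (-16,-15): star map gives -12.4590; window check -0.8 ≤ -12.4590 < 0.6 is false → out
[5] lift (-1,2): star map gives -1.4721; window check -0.8 ≤ -1.4721 < 0.6 is false → out
[6] lift (-2,-6): star map gives -0.5836; window check -0.8 ≤ -0.5836 < 0.6 is true → IN Λ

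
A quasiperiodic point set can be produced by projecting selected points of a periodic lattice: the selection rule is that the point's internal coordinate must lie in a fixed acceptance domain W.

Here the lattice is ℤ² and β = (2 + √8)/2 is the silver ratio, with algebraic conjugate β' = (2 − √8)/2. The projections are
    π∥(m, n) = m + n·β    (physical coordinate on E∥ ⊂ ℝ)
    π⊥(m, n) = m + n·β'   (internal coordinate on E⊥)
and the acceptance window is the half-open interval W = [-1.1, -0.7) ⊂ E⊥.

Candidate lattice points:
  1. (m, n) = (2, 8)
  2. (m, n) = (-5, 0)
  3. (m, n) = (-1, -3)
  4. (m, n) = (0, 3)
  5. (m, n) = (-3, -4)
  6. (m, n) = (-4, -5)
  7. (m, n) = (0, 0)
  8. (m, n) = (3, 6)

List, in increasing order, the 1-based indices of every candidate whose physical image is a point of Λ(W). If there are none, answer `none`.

β' = (2−√8)/2 ≈ -0.4142.
[1] lift (2,8): star map gives -1.3137; window check -1.1 ≤ -1.3137 < -0.7 is false → out
[2] lift (-5,0): star map gives -5.0000; window check -1.1 ≤ -5.0000 < -0.7 is false → out
[3] lift (-1,-3): star map gives 0.2426; window check -1.1 ≤ 0.2426 < -0.7 is false → out
[4] lift (0,3): star map gives -1.2426; window check -1.1 ≤ -1.2426 < -0.7 is false → out
[5] lift (-3,-4): star map gives -1.3431; window check -1.1 ≤ -1.3431 < -0.7 is false → out
[6] lift (-4,-5): star map gives -1.9289; window check -1.1 ≤ -1.9289 < -0.7 is false → out
[7] lift (0,0): star map gives 0.0000; window check -1.1 ≤ 0.0000 < -0.7 is false → out
[8] lift (3,6): star map gives 0.5147; window check -1.1 ≤ 0.5147 < -0.7 is false → out

none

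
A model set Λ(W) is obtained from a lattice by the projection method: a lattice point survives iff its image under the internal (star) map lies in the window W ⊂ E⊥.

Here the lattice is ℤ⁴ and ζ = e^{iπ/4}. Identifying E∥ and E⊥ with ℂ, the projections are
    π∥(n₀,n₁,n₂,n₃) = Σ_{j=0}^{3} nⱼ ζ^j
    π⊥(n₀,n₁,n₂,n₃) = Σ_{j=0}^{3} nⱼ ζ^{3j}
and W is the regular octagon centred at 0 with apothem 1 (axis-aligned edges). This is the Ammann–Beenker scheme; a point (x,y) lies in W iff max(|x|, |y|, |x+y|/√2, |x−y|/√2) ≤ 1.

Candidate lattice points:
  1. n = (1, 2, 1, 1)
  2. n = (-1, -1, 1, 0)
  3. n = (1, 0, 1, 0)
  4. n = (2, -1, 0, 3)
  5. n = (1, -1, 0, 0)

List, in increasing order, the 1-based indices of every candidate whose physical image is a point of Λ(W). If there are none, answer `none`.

π⊥(n) = n₀ + n₁ζ³ + n₂ζ⁶ + n₃ζ⁹ where ζ = e^{iπ/4}.
#1 (1, 2, 1, 1): internal (0.292893, 1.121320); octagon support 1.121320 vs apothem 1 → ∉ W
#2 (-1, -1, 1, 0): internal (-0.292893, -1.707107); octagon support 1.707107 vs apothem 1 → ∉ W
#3 (1, 0, 1, 0): internal (1.000000, -1.000000); octagon support 1.414214 vs apothem 1 → ∉ W
#4 (2, -1, 0, 3): internal (4.828427, 1.414214); octagon support 4.828427 vs apothem 1 → ∉ W
#5 (1, -1, 0, 0): internal (1.707107, -0.707107); octagon support 1.707107 vs apothem 1 → ∉ W

none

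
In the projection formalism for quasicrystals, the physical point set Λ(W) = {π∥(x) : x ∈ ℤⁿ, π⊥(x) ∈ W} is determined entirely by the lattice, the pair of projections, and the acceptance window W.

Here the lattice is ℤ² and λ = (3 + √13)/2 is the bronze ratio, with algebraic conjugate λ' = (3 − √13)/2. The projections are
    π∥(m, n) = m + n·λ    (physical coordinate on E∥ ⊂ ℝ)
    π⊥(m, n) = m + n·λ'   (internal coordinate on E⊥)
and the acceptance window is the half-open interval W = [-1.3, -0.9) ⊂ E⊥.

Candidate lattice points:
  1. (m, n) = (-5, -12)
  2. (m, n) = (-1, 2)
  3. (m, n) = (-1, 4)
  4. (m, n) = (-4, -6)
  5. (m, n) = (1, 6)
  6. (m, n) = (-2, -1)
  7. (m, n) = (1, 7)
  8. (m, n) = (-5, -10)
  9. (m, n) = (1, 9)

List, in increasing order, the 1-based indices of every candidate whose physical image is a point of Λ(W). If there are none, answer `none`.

λ' = (3−√13)/2 ≈ -0.30278.
#1 (-5,-12): internal coord -5 + (-12)·λ' = -1.36669; -1.36669 ∉ [-1.3, -0.9) → out
#2 (-1,2): internal coord -1 + (2)·λ' = -1.60555; -1.60555 ∉ [-1.3, -0.9) → out
#3 (-1,4): internal coord -1 + (4)·λ' = -2.21110; -2.21110 ∉ [-1.3, -0.9) → out
#4 (-4,-6): internal coord -4 + (-6)·λ' = -2.18335; -2.18335 ∉ [-1.3, -0.9) → out
#5 (1,6): internal coord 1 + (6)·λ' = -0.81665; -0.81665 ∉ [-1.3, -0.9) → out
#6 (-2,-1): internal coord -2 + (-1)·λ' = -1.69722; -1.69722 ∉ [-1.3, -0.9) → out
#7 (1,7): internal coord 1 + (7)·λ' = -1.11943; -1.11943 ∈ [-1.3, -0.9) → IN Λ
#8 (-5,-10): internal coord -5 + (-10)·λ' = -1.97224; -1.97224 ∉ [-1.3, -0.9) → out
#9 (1,9): internal coord 1 + (9)·λ' = -1.72498; -1.72498 ∉ [-1.3, -0.9) → out

7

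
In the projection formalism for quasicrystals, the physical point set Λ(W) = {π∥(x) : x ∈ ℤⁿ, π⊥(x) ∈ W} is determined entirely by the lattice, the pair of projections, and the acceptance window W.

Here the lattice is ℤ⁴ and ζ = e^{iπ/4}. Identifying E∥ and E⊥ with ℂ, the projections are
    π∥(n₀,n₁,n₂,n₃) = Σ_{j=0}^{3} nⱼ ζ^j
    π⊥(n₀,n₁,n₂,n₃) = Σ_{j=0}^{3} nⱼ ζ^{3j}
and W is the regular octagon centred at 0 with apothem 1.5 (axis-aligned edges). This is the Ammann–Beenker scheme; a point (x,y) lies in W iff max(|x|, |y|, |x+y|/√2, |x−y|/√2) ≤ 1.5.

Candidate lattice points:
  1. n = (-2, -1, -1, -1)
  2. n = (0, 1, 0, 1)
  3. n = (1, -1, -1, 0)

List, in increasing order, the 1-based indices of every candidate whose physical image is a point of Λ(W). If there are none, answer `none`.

With ζ = e^{iπ/4} the internal vectors are ζ^0,ζ^3,ζ^6,ζ^9.
candidate 1: n = (-2, -1, -1, -1) → π⊥ ≈ (-2.000000, -0.414214); max(|x|,|y|,|x±y|/√2) = 2.000000 > 1.5 ⇒ ∉ W
candidate 2: n = (0, 1, 0, 1) → π⊥ ≈ (+0.000000, +1.414214); max(|x|,|y|,|x±y|/√2) = 1.414214 ≤ 1.5 ⇒ ∈ W
candidate 3: n = (1, -1, -1, 0) → π⊥ ≈ (+1.707107, +0.292893); max(|x|,|y|,|x±y|/√2) = 1.707107 > 1.5 ⇒ ∉ W

2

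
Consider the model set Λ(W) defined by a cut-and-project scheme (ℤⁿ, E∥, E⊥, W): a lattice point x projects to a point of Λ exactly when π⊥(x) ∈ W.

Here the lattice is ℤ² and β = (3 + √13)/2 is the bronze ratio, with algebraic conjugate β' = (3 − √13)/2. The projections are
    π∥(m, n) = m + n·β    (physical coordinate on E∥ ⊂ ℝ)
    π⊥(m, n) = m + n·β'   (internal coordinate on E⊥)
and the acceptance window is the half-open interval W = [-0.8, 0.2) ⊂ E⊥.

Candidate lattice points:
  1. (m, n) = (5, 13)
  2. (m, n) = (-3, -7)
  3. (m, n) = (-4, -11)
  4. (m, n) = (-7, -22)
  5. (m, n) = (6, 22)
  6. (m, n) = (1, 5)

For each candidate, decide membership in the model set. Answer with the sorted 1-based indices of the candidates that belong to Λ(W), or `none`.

Numerically β ≈ 3.3028 and β' = −1/β ≈ -0.3028.
[1] lift (5,13): star map gives 1.0639; window check -0.8 ≤ 1.0639 < 0.2 is false → out
[2] lift (-3,-7): star map gives -0.8806; window check -0.8 ≤ -0.8806 < 0.2 is false → out
[3] lift (-4,-11): star map gives -0.6695; window check -0.8 ≤ -0.6695 < 0.2 is true → IN Λ
[4] lift (-7,-22): star map gives -0.3389; window check -0.8 ≤ -0.3389 < 0.2 is true → IN Λ
[5] lift (6,22): star map gives -0.6611; window check -0.8 ≤ -0.6611 < 0.2 is true → IN Λ
[6] lift (1,5): star map gives -0.5139; window check -0.8 ≤ -0.5139 < 0.2 is true → IN Λ

3, 4, 5, 6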